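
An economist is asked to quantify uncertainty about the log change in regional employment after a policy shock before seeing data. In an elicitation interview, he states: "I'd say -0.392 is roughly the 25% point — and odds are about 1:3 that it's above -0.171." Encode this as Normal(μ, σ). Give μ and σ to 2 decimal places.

For Normal(μ,σ), the p-quantile is μ + z_p·σ. Here z_{0.25} = -0.6745, z_{0.75} = 0.6745.
So -0.392 = μ − 0.6745σ and -0.171 = μ + 0.6745σ.
Subtracting: σ = (-0.171 − -0.392)/(0.6745 − (-0.6745)) = 0.16.
Then μ = -0.392 − (-0.6745)·0.16 = -0.28.

μ = -0.28, σ = 0.16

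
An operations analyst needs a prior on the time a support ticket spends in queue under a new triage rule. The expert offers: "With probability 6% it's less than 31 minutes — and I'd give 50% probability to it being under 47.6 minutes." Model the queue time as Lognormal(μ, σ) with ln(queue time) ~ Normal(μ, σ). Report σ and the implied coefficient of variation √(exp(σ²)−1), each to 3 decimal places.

If T ~ Lognormal(μ,σ) then ln T ~ Normal(μ,σ), so the p-quantile of ln T is μ + z_p·σ.
ln(31) = 3.434 and ln(47.6) = 3.863; z_{0.06} = -1.555, z_{0.5} = 0.
σ = (3.863 − 3.434)/(0 − (-1.555)) = 0.276.
μ = 3.434 − (-1.555)·0.276 = 3.863.
CV = √(exp(σ²)−1) = √(exp(0.0761)−1) = 0.281.

σ ≈ 0.276, CV ≈ 0.281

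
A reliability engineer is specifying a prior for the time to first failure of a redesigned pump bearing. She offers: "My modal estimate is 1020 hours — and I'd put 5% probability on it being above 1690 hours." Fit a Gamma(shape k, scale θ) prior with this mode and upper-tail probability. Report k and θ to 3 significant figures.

Gamma(k,θ) with k>1 has mode (k−1)θ, so θ = 1020/(k−1).
Need P(X < 1690) = 0.95 with θ tied to k this way. Start at k = 2, θ = 1020: P(X<1690) ≈ 0.493.
Too low — raise k to concentrate. Iterating converges to k ≈ 12.
Then θ = 1020/(12−1) ≈ 93.1.

k ≈ 12, θ ≈ 93.1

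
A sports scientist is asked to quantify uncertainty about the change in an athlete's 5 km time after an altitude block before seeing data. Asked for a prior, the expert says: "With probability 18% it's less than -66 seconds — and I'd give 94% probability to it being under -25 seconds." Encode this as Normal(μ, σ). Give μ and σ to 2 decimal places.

μ = -50.81, σ = 16.60

For Normal(μ,σ), the p-quantile is μ + z_p·σ. Here z_{0.18} = -0.9154, z_{0.94} = 1.555.
So -66 = μ − 0.9154σ and -25 = μ + 1.555σ.
Subtracting: σ = (-25 − -66)/(1.555 − (-0.9154)) = 16.60.
Then μ = -66 − (-0.9154)·16.60 = -50.81.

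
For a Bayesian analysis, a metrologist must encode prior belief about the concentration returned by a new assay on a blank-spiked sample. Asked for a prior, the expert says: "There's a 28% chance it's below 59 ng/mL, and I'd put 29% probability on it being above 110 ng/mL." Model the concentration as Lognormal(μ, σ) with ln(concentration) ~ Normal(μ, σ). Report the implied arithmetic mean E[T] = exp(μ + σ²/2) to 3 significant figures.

E[T] ≈ 94.4 ng/mL

If T ~ Lognormal(μ,σ) then ln T ~ Normal(μ,σ), so the p-quantile of ln T is μ + z_p·σ.
ln(59) = 4.078 and ln(110) = 4.7; z_{0.28} = -0.5828, z_{0.71} = 0.5534.
σ = (4.7 − 4.078)/(0.5534 − (-0.5828)) = 0.548.
μ = 4.078 − (-0.5828)·0.548 = 4.397.
E[T] = exp(μ + σ²/2) = exp(4.397 + 0.1503) = 94.4 ng/mL.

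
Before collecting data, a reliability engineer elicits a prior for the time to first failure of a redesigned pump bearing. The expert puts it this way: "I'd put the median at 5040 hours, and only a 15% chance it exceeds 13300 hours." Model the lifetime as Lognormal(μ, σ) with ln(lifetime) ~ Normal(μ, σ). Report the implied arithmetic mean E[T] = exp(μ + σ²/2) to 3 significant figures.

If T ~ Lognormal(μ,σ) then ln T ~ Normal(μ,σ), so the p-quantile of ln T is μ + z_p·σ.
ln(5040) = 8.525 and ln(13300) = 9.496; z_{0.5} = 0, z_{0.85} = 1.036.
σ = (9.496 − 8.525)/(1.036 − (0)) = 0.936.
μ = 8.525 − (0)·0.936 = 8.525.
E[T] = exp(μ + σ²/2) = exp(8.525 + 0.4383) = 7810 hours.

E[T] ≈ 7810 hours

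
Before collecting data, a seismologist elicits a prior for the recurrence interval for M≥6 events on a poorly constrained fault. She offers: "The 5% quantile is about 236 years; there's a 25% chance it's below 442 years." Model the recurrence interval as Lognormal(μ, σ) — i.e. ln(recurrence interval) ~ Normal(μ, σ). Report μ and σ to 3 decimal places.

If T ~ Lognormal(μ,σ) then ln T ~ Normal(μ,σ), so the p-quantile of ln T is μ + z_p·σ.
ln(236) = 5.464 and ln(442) = 6.091; z_{0.05} = -1.645, z_{0.25} = -0.6745.
σ = (6.091 − 5.464)/(-0.6745 − (-1.645)) = 0.647.
μ = 5.464 − (-1.645)·0.647 = 6.527.

μ ≈ 6.527, σ ≈ 0.647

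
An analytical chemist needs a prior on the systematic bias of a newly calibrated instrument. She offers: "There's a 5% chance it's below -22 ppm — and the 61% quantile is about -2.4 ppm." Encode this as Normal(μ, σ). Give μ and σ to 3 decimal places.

μ = -5.245, σ = 10.186

The p-quantile of Normal(μ,σ) is μ + z_p·σ, with z_{0.05} = -1.645 and z_{0.61} = 0.2793.
Eliminate σ: μ = (z₂·x₁ − z₁·x₂)/(z₂ − z₁) = (0.2793·-22 − (-1.645)·-2.4)/1.924 = -5.245.
Then σ = (x₂ − x₁)/(z₂ − z₁) = (-2.4 − -22)/1.924 = 10.186.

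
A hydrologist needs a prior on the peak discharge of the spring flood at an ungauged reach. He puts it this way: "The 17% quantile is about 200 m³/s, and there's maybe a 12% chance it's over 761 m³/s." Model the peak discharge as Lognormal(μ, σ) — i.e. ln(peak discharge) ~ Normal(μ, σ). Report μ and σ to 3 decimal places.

μ ≈ 5.897, σ ≈ 0.628

If T ~ Lognormal(μ,σ) then ln T ~ Normal(μ,σ), so the p-quantile of ln T is μ + z_p·σ.
ln(200) = 5.298 and ln(761) = 6.635; z_{0.17} = -0.9542, z_{0.88} = 1.175.
σ = (6.635 − 5.298)/(1.175 − (-0.9542)) = 0.628.
μ = 5.298 − (-0.9542)·0.628 = 5.897.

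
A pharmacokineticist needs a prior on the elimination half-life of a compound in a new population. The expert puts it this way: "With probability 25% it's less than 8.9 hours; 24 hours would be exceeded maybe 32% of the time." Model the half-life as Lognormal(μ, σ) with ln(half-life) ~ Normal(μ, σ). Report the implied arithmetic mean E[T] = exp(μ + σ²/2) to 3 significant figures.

E[T] ≈ 23.3 hours

If T ~ Lognormal(μ,σ) then ln T ~ Normal(μ,σ), so the p-quantile of ln T is μ + z_p·σ.
ln(8.9) = 2.186 and ln(24) = 3.178; z_{0.25} = -0.6745, z_{0.68} = 0.4677.
σ = (3.178 − 2.186)/(0.4677 − (-0.6745)) = 0.869.
μ = 2.186 − (-0.6745)·0.869 = 2.772.
E[T] = exp(μ + σ²/2) = exp(2.772 + 0.3772) = 23.3 hours.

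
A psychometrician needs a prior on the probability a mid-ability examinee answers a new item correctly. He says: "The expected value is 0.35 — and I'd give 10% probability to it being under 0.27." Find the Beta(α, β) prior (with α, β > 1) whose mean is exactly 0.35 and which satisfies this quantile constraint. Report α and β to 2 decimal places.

α ≈ 19.69, β ≈ 36.57

With mean 0.35 fixed, write α = 0.35s, β = 0.65s where s = α+β.
Need P(θ < 0.27) = 0.1 under Beta(0.35s, 0.65s). Normal approximation: (q−m)/√(m(1−m)/s) ≈ z_{0.1} = -1.28, so s ≈ 0.35·0.65·(-1.28)²/(0.27−0.35)² = 58.4.
At s = 58.4: P(θ<0.27) ≈ 0.096. Adjusting to match 0.1 gives s ≈ 56.26.
So α = 0.35·56.26 ≈ 19.69, β = 0.65·56.26 ≈ 36.57.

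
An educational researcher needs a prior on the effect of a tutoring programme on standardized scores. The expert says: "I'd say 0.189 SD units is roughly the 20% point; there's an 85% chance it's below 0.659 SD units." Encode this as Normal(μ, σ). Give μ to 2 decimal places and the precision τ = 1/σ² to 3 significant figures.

For Normal(μ,σ), the p-quantile is μ + z_p·σ. Here z_{0.2} = -0.8416, z_{0.85} = 1.036.
So 0.189 = μ − 0.8416σ and 0.659 = μ + 1.036σ.
Subtracting: σ = (0.659 − 0.189)/(1.036 − (-0.8416)) = 0.25.
Then μ = 0.189 − (-0.8416)·0.25 = 0.40.
Precision τ = 1/σ² = 1/0.2503² = 16.

μ = 0.40, τ = 16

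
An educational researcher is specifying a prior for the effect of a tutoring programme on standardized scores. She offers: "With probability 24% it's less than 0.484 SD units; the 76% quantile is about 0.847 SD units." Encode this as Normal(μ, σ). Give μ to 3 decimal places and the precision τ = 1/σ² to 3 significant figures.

The p-quantile of Normal(μ,σ) is μ + z_p·σ, with z_{0.24} = -0.7063 and z_{0.76} = 0.7063.
Eliminate σ: μ = (z₂·x₁ − z₁·x₂)/(z₂ − z₁) = (0.7063·0.484 − (-0.7063)·0.847)/1.413 = 0.665.
Then σ = (x₂ − x₁)/(z₂ − z₁) = (0.847 − 0.484)/1.413 = 0.257.
Precision τ = 1/σ² = 1/0.257² = 15.1.

μ = 0.665, τ = 15.1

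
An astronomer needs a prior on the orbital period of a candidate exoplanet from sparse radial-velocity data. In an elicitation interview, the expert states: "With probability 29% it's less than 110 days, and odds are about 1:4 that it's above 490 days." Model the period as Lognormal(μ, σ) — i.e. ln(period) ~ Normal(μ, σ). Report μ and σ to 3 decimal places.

If T ~ Lognormal(μ,σ) then ln T ~ Normal(μ,σ), so the p-quantile of ln T is μ + z_p·σ.
ln(110) = 4.7 and ln(490) = 6.194; z_{0.29} = -0.5534, z_{0.8} = 0.8416.
σ = (6.194 − 4.7)/(0.8416 − (-0.5534)) = 1.071.
μ = 4.7 − (-0.5534)·1.071 = 5.293.

μ ≈ 5.293, σ ≈ 1.071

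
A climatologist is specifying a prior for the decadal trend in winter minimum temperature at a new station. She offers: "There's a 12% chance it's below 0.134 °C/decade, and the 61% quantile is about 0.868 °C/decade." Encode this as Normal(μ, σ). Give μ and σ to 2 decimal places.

For Normal(μ,σ), the p-quantile is μ + z_p·σ. Here z_{0.12} = -1.175, z_{0.61} = 0.2793.
So 0.134 = μ − 1.175σ and 0.868 = μ + 0.2793σ.
Subtracting: σ = (0.868 − 0.134)/(0.2793 − (-1.175)) = 0.50.
Then μ = 0.134 − (-1.175)·0.50 = 0.73.

μ = 0.73, σ = 0.50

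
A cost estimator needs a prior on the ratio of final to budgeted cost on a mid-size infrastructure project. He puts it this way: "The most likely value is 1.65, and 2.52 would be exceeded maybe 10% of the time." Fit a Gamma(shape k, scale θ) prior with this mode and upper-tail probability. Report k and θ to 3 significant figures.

k ≈ 11.4, θ ≈ 0.159

Gamma(k,θ) with k>1 has mode (k−1)θ, so θ = 1.65/(k−1).
Need P(X < 2.52) = 0.9 with θ tied to k this way. Start at k = 2, θ = 1.65: P(X<2.52) ≈ 0.451.
Too low — raise k to concentrate. Iterating converges to k ≈ 11.4.
Then θ = 1.65/(11.4−1) ≈ 0.159.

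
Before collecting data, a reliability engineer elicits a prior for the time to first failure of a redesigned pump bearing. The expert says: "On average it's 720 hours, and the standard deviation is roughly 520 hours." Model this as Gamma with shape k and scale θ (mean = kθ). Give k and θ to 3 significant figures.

For Gamma(k, scale θ): mean = kθ, variance = kθ², so CV = 1/√k.
CV = SD/mean = 520/720 = 0.7222, hence k = 1/CV² = 1.92.
Then θ = mean/k = 720/1.92 = 376.

k ≈ 1.92, θ ≈ 376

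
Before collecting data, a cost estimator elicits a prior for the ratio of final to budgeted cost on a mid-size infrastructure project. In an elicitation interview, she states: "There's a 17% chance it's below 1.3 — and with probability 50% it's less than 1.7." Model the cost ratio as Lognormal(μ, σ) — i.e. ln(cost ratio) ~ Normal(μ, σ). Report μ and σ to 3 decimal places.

If T ~ Lognormal(μ,σ) then ln T ~ Normal(μ,σ), so the p-quantile of ln T is μ + z_p·σ.
ln(1.3) = 0.2624 and ln(1.7) = 0.5306; z_{0.17} = -0.9542, z_{0.5} = 0.
σ = (0.5306 − 0.2624)/(0 − (-0.9542)) = 0.281.
μ = 0.2624 − (-0.9542)·0.281 = 0.531.

μ ≈ 0.531, σ ≈ 0.281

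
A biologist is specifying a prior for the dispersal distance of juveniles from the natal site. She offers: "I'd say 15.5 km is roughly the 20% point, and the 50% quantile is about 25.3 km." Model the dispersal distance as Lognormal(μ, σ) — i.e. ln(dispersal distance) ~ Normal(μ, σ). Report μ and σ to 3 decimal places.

If T ~ Lognormal(μ,σ) then ln T ~ Normal(μ,σ), so the p-quantile of ln T is μ + z_p·σ.
ln(15.5) = 2.741 and ln(25.3) = 3.231; z_{0.2} = -0.8416, z_{0.5} = 0.
σ = (3.231 − 2.741)/(0 − (-0.8416)) = 0.582.
μ = 2.741 − (-0.8416)·0.582 = 3.231.

μ ≈ 3.231, σ ≈ 0.582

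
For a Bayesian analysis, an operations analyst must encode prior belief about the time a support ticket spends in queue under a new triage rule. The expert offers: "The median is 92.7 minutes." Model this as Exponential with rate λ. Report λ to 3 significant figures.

λ ≈ 0.00748

Exponential median = ln 2 / λ, so λ = ln 2 / 92.7 = 0.00748.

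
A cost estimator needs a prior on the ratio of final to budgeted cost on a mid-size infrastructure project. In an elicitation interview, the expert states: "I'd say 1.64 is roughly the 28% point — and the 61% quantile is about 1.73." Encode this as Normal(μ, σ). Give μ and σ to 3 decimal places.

μ = 1.701, σ = 0.104

For Normal(μ,σ), the p-quantile is μ + z_p·σ. Here z_{0.28} = -0.5828, z_{0.61} = 0.2793.
So 1.64 = μ − 0.5828σ and 1.73 = μ + 0.2793σ.
Subtracting: σ = (1.73 − 1.64)/(0.2793 − (-0.5828)) = 0.104.
Then μ = 1.64 − (-0.5828)·0.104 = 1.701.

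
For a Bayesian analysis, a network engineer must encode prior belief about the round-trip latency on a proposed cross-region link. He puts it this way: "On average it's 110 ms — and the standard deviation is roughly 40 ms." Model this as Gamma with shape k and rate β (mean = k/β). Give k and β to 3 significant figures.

For Gamma(k, rate β): mean = k/β, variance = k/β², so CV = 1/√k.
CV = SD/mean = 40/110 = 0.3636, hence k = 1/CV² = 7.56.
Then β = k/mean = 7.56/110 = 0.0688.

k ≈ 7.56, β ≈ 0.0688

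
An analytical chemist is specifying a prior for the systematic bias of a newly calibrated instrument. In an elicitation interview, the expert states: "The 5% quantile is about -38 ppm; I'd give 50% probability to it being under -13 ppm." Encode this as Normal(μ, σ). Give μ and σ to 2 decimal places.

For Normal(μ,σ), the p-quantile is μ + z_p·σ. Here z_{0.05} = -1.645, z_{0.5} = 0.
So -38 = μ − 1.645σ and -13 = μ + 0σ.
Subtracting: σ = (-13 − -38)/(0 − (-1.645)) = 15.20.
Then μ = -38 − (-1.645)·15.20 = -13.00.

μ = -13.00, σ = 15.20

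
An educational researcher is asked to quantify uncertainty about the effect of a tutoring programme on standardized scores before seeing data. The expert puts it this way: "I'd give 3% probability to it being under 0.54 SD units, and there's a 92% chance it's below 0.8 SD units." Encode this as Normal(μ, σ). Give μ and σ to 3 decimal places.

μ = 0.689, σ = 0.079

The p-quantile of Normal(μ,σ) is μ + z_p·σ, with z_{0.03} = -1.881 and z_{0.92} = 1.405.
Eliminate σ: μ = (z₂·x₁ − z₁·x₂)/(z₂ − z₁) = (1.405·0.54 − (-1.881)·0.8)/3.286 = 0.689.
Then σ = (x₂ − x₁)/(z₂ − z₁) = (0.8 − 0.54)/3.286 = 0.079.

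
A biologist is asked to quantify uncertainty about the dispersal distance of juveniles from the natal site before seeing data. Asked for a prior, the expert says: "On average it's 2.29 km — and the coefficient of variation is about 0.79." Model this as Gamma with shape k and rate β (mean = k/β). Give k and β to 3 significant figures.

k ≈ 1.6, β ≈ 0.7

For Gamma(k, rate β): mean = k/β, variance = k/β², so CV = 1/√k.
CV = 0.79, hence k = 1/CV² = 1.6.
Then β = k/mean = 1.6/2.29 = 0.7.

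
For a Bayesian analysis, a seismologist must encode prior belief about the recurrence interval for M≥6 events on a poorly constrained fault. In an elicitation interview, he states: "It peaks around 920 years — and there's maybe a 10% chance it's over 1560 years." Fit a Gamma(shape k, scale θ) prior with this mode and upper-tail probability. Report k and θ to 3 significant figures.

k ≈ 7.79, θ ≈ 136

Gamma(k,θ) with k>1 has mode (k−1)θ, so θ = 920/(k−1).
Need P(X < 1560) = 0.9 with θ tied to k this way. Start at k = 2, θ = 920: P(X<1560) ≈ 0.505.
Too low — raise k to concentrate. Iterating converges to k ≈ 7.79.
Then θ = 920/(7.79−1) ≈ 136.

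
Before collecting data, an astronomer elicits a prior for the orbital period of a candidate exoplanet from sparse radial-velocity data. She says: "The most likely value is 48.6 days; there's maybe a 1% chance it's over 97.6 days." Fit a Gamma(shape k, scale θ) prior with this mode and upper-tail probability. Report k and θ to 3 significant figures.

k ≈ 11.1, θ ≈ 4.81

Gamma(k,θ) with k>1 has mode (k−1)θ, so θ = 48.6/(k−1).
Need P(X < 97.6) = 0.99 with θ tied to k this way. Start at k = 2, θ = 48.6: P(X<97.6) ≈ 0.596.
Too low — raise k to concentrate. Iterating converges to k ≈ 11.1.
Then θ = 48.6/(11.1−1) ≈ 4.81.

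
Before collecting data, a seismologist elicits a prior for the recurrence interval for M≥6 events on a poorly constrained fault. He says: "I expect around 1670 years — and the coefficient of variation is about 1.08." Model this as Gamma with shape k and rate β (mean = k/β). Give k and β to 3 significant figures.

k ≈ 0.857, β ≈ 0.000513

For Gamma(k, rate β): mean = k/β, variance = k/β², so CV = 1/√k.
CV = 1.08, hence k = 1/CV² = 0.857.
Then β = k/mean = 0.857/1670 = 0.000513.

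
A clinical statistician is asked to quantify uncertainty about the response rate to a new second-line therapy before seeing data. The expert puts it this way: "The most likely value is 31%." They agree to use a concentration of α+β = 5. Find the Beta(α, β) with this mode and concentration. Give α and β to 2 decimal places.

α = 1.93, β = 3.07

For α,β > 1 the Beta mode is (α−1)/(α+β−2). With α+β = 5, the mode is (α−1)/3.
Set (α−1)/3 = 0.31 → α = 1 + 0.31·3 = 1.93.
β = 5 − α = 3.07.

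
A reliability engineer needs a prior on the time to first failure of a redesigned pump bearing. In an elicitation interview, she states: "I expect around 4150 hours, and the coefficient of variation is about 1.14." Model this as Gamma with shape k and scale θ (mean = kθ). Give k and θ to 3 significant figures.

k ≈ 0.769, θ ≈ 5390

For Gamma(k, scale θ): mean = kθ, variance = kθ², so CV = 1/√k.
CV = 1.14, hence k = 1/CV² = 0.769.
Then θ = mean/k = 4150/0.769 = 5390.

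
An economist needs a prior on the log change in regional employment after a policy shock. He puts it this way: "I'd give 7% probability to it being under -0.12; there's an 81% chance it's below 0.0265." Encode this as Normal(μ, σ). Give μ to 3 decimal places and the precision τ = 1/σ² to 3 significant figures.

μ = -0.028, τ = 258

For Normal(μ,σ), the p-quantile is μ + z_p·σ. Here z_{0.07} = -1.476, z_{0.81} = 0.8779.
So -0.12 = μ − 1.476σ and 0.0265 = μ + 0.8779σ.
Subtracting: σ = (0.0265 − -0.12)/(0.8779 − (-1.476)) = 0.062.
Then μ = -0.12 − (-1.476)·0.062 = -0.028.
Precision τ = 1/σ² = 1/0.06224² = 258.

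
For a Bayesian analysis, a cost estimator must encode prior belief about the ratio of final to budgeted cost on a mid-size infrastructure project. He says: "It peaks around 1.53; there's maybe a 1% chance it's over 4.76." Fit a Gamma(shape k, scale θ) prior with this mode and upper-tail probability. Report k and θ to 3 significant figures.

k ≈ 4.46, θ ≈ 0.442

Gamma(k,θ) with k>1 has mode (k−1)θ, so θ = 1.53/(k−1).
Need P(X < 4.76) = 0.99 with θ tied to k this way. Start at k = 2, θ = 1.53: P(X<4.76) ≈ 0.817.
Too low — raise k to concentrate. Iterating converges to k ≈ 4.46.
Then θ = 1.53/(4.46−1) ≈ 0.442.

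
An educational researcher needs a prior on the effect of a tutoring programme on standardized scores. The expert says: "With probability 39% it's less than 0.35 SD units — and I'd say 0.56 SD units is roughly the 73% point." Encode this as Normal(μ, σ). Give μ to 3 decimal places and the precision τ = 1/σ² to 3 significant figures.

The p-quantile of Normal(μ,σ) is μ + z_p·σ, with z_{0.39} = -0.2793 and z_{0.73} = 0.6128.
Eliminate σ: μ = (z₂·x₁ − z₁·x₂)/(z₂ − z₁) = (0.6128·0.35 − (-0.2793)·0.56)/0.8921 = 0.416.
Then σ = (x₂ − x₁)/(z₂ − z₁) = (0.56 − 0.35)/0.8921 = 0.235.
Precision τ = 1/σ² = 1/0.2354² = 18.

μ = 0.416, τ = 18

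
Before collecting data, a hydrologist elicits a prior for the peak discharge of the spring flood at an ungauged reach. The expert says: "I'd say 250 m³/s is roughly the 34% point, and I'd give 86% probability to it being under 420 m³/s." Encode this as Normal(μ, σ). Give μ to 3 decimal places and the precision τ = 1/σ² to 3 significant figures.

The p-quantile of Normal(μ,σ) is μ + z_p·σ, with z_{0.34} = -0.4125 and z_{0.86} = 1.08.
Eliminate σ: μ = (z₂·x₁ − z₁·x₂)/(z₂ − z₁) = (1.08·250 − (-0.4125)·420)/1.493 = 296.972.
Then σ = (x₂ − x₁)/(z₂ − z₁) = (420 − 250)/1.493 = 113.881.
Precision τ = 1/σ² = 1/113.9² = 7.71e-05.

μ = 296.972, τ = 7.71e-05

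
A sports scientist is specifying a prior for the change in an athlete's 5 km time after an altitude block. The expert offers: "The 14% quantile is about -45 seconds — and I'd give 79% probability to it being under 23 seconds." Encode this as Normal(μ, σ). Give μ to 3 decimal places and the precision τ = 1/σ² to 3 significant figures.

For Normal(μ,σ), the p-quantile is μ + z_p·σ. Here z_{0.14} = -1.08, z_{0.79} = 0.8064.
So -45 = μ − 1.08σ and 23 = μ + 0.8064σ.
Subtracting: σ = (23 − -45)/(0.8064 − (-1.08)) = 36.041.
Then μ = -45 − (-1.08)·36.041 = -6.064.
Precision τ = 1/σ² = 1/36.04² = 0.00077.

μ = -6.064, τ = 0.00077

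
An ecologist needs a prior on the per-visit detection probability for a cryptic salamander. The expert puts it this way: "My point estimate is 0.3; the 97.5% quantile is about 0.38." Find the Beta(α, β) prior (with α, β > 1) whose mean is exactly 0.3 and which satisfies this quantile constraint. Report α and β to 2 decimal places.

α ≈ 40.17, β ≈ 93.73

With mean 0.3 fixed, write α = 0.3s, β = 0.7s where s = α+β.
Need P(θ < 0.38) = 0.975 under Beta(0.3s, 0.7s). Normal approximation: (q−m)/√(m(1−m)/s) ≈ z_{0.975} = 1.96, so s ≈ 0.3·0.7·(1.96)²/(0.38−0.3)² = 126.0.
At s = 126.0: P(θ<0.38) ≈ 0.971. Adjusting to match 0.975 gives s ≈ 133.90.
So α = 0.3·133.90 ≈ 40.17, β = 0.7·133.90 ≈ 93.73.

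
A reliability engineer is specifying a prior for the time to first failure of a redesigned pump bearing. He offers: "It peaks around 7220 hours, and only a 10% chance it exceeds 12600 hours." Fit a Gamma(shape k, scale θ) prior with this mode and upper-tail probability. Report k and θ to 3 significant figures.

Gamma(k,θ) with k>1 has mode (k−1)θ, so θ = 7220/(k−1).
Need P(X < 12600) = 0.9 with θ tied to k this way. Start at k = 2, θ = 7220: P(X<12600) ≈ 0.521.
Too low — raise k to concentrate. Iterating converges to k ≈ 7.12.
Then θ = 7220/(7.12−1) ≈ 1180.

k ≈ 7.12, θ ≈ 1180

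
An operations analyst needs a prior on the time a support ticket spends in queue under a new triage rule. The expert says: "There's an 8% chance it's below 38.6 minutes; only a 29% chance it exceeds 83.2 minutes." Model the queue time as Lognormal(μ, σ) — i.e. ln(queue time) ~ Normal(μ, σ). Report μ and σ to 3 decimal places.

If T ~ Lognormal(μ,σ) then ln T ~ Normal(μ,σ), so the p-quantile of ln T is μ + z_p·σ.
ln(38.6) = 3.653 and ln(83.2) = 4.421; z_{0.08} = -1.405, z_{0.71} = 0.5534.
σ = (4.421 − 3.653)/(0.5534 − (-1.405)) = 0.392.
μ = 3.653 − (-1.405)·0.392 = 4.204.

μ ≈ 4.204, σ ≈ 0.392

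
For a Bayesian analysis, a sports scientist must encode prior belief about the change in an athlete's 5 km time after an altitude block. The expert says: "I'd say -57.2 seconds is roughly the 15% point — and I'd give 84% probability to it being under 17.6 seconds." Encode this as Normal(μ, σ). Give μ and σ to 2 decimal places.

The p-quantile of Normal(μ,σ) is μ + z_p·σ, with z_{0.15} = -1.036 and z_{0.84} = 0.9945.
Eliminate σ: μ = (z₂·x₁ − z₁·x₂)/(z₂ − z₁) = (0.9945·-57.2 − (-1.036)·17.6)/2.031 = -19.03.
Then σ = (x₂ − x₁)/(z₂ − z₁) = (17.6 − -57.2)/2.031 = 36.83.

μ = -19.03, σ = 36.83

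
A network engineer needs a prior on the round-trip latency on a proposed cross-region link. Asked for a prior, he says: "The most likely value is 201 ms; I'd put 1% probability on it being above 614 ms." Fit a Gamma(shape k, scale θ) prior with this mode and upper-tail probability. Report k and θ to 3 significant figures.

Gamma(k,θ) with k>1 has mode (k−1)θ, so θ = 201/(k−1).
Need P(X < 614) = 0.99 with θ tied to k this way. Start at k = 2, θ = 201: P(X<614) ≈ 0.809.
Too low — raise k to concentrate. Iterating converges to k ≈ 4.59.
Then θ = 201/(4.59−1) ≈ 55.9.

k ≈ 4.59, θ ≈ 55.9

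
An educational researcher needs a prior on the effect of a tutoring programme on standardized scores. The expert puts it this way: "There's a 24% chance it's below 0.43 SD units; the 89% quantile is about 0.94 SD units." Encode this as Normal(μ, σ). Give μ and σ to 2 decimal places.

The p-quantile of Normal(μ,σ) is μ + z_p·σ, with z_{0.24} = -0.7063 and z_{0.89} = 1.227.
Eliminate σ: μ = (z₂·x₁ − z₁·x₂)/(z₂ − z₁) = (1.227·0.43 − (-0.7063)·0.94)/1.933 = 0.62.
Then σ = (x₂ − x₁)/(z₂ − z₁) = (0.94 − 0.43)/1.933 = 0.26.

μ = 0.62, σ = 0.26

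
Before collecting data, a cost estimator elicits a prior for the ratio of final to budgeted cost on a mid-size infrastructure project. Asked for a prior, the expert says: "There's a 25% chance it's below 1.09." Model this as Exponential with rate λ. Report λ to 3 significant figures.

P(T < 1.09) = 1 − e^(−λ·1.09) = 0.25, so λ = −ln(1−0.25)/1.09 = −ln(0.75)/1.09 = 0.264.

λ ≈ 0.264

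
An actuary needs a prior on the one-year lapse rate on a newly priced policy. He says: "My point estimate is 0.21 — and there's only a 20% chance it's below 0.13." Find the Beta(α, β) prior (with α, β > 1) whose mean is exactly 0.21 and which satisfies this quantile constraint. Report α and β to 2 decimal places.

With mean 0.21 fixed, write α = 0.21s, β = 0.79s where s = α+β.
Need P(θ < 0.13) = 0.2 under Beta(0.21s, 0.79s). Normal approximation: (q−m)/√(m(1−m)/s) ≈ z_{0.2} = -0.842, so s ≈ 0.21·0.79·(-0.842)²/(0.13−0.21)² = 18.4.
At s = 18.4: P(θ<0.13) ≈ 0.206. Adjusting to match 0.2 gives s ≈ 19.05.
So α = 0.21·19.05 ≈ 4.00, β = 0.79·19.05 ≈ 15.05.

α ≈ 4.00, β ≈ 15.05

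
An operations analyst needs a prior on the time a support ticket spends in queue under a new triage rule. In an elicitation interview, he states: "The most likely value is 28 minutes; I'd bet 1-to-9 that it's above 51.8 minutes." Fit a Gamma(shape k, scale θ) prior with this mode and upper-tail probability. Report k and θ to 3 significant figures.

Gamma(k,θ) with k>1 has mode (k−1)θ, so θ = 28/(k−1).
Need P(X < 51.8) = 0.9 with θ tied to k this way. Start at k = 2, θ = 28: P(X<51.8) ≈ 0.552.
Too low — raise k to concentrate. Iterating converges to k ≈ 6.04.
Then θ = 28/(6.04−1) ≈ 5.55.

k ≈ 6.04, θ ≈ 5.55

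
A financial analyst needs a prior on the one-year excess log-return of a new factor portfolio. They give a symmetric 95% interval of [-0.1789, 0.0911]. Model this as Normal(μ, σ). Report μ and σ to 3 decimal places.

A symmetric 95% interval runs μ ± z·σ with z = 1.96.
Half-width = 0.135, so σ = 0.135/1.96 = 0.069.
μ is the interval midpoint, -0.044.

μ = -0.044, σ = 0.069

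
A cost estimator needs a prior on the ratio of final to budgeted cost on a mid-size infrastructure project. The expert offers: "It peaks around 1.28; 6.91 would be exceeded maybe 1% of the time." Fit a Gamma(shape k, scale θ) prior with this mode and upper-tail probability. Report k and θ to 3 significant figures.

k ≈ 2.35, θ ≈ 0.95

Gamma(k,θ) with k>1 has mode (k−1)θ, so θ = 1.28/(k−1).
Need P(X < 6.91) = 0.99 with θ tied to k this way. Start at k = 2, θ = 1.28: P(X<6.91) ≈ 0.971.
Too low — raise k to concentrate. Iterating converges to k ≈ 2.35.
Then θ = 1.28/(2.35−1) ≈ 0.95.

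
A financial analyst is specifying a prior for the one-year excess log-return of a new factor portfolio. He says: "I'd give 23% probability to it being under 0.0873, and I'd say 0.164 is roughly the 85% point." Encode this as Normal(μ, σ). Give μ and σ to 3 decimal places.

μ = 0.119, σ = 0.043

The p-quantile of Normal(μ,σ) is μ + z_p·σ, with z_{0.23} = -0.7388 and z_{0.85} = 1.036.
Eliminate σ: μ = (z₂·x₁ − z₁·x₂)/(z₂ − z₁) = (1.036·0.0873 − (-0.7388)·0.164)/1.775 = 0.119.
Then σ = (x₂ − x₁)/(z₂ − z₁) = (0.164 − 0.0873)/1.775 = 0.043.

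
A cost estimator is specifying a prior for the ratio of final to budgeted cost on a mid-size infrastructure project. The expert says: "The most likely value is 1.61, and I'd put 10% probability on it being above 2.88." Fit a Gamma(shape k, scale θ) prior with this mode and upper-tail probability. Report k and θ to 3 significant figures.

k ≈ 6.63, θ ≈ 0.286

Gamma(k,θ) with k>1 has mode (k−1)θ, so θ = 1.61/(k−1).
Need P(X < 2.88) = 0.9 with θ tied to k this way. Start at k = 2, θ = 1.61: P(X<2.88) ≈ 0.534.
Too low — raise k to concentrate. Iterating converges to k ≈ 6.63.
Then θ = 1.61/(6.63−1) ≈ 0.286.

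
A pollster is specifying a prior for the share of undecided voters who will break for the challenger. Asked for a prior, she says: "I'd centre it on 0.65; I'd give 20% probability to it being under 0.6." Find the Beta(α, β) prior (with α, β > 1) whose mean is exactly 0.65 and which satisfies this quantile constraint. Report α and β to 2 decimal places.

With mean 0.65 fixed, write α = 0.65s, β = 0.35s where s = α+β.
Need P(θ < 0.6) = 0.2 under Beta(0.65s, 0.35s). Normal approximation: (q−m)/√(m(1−m)/s) ≈ z_{0.2} = -0.842, so s ≈ 0.65·0.35·(-0.842)²/(0.6−0.65)² = 64.5.
At s = 64.5: P(θ<0.6) ≈ 0.198. Adjusting to match 0.2 gives s ≈ 63.31.
So α = 0.65·63.31 ≈ 41.15, β = 0.35·63.31 ≈ 22.16.

α ≈ 41.15, β ≈ 22.16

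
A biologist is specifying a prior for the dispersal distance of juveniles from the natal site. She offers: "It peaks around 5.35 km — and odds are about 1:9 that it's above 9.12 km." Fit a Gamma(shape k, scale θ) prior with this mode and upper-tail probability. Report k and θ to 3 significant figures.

Gamma(k,θ) with k>1 has mode (k−1)θ, so θ = 5.35/(k−1).
Need P(X < 9.12) = 0.9 with θ tied to k this way. Start at k = 2, θ = 5.35: P(X<9.12) ≈ 0.508.
Too low — raise k to concentrate. Iterating converges to k ≈ 7.66.
Then θ = 5.35/(7.66−1) ≈ 0.804.

k ≈ 7.66, θ ≈ 0.804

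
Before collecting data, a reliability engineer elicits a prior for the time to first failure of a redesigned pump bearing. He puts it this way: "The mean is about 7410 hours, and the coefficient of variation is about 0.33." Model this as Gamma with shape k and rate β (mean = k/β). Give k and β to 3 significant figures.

For Gamma(k, rate β): mean = k/β, variance = k/β², so CV = 1/√k.
CV = 0.33, hence k = 1/CV² = 9.18.
Then β = k/mean = 9.18/7410 = 0.00124.

k ≈ 9.18, β ≈ 0.00124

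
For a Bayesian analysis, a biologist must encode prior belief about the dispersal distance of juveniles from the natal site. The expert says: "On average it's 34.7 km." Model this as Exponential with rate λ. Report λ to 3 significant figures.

Exponential mean = 1/λ, so λ = 1/34.7 = 0.0288.

λ ≈ 0.0288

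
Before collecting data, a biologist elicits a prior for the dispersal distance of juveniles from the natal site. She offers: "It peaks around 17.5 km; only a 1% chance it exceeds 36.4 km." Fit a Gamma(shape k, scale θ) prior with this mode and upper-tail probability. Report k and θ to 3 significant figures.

Gamma(k,θ) with k>1 has mode (k−1)θ, so θ = 17.5/(k−1).
Need P(X < 36.4) = 0.99 with θ tied to k this way. Start at k = 2, θ = 17.5: P(X<36.4) ≈ 0.615.
Too low — raise k to concentrate. Iterating converges to k ≈ 10.1.
Then θ = 17.5/(10.1−1) ≈ 1.93.

k ≈ 10.1, θ ≈ 1.93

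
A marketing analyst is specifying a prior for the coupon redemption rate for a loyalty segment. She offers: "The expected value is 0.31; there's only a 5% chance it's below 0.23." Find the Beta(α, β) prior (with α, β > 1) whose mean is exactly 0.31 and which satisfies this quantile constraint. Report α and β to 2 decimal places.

With mean 0.31 fixed, write α = 0.31s, β = 0.69s where s = α+β.
Need P(θ < 0.23) = 0.05 under Beta(0.31s, 0.69s). Normal approximation: (q−m)/√(m(1−m)/s) ≈ z_{0.05} = -1.64, so s ≈ 0.31·0.69·(-1.64)²/(0.23−0.31)² = 90.4.
At s = 90.4: P(θ<0.23) ≈ 0.044. Adjusting to match 0.05 gives s ≈ 83.81.
So α = 0.31·83.81 ≈ 25.98, β = 0.69·83.81 ≈ 57.83.

α ≈ 25.98, β ≈ 57.83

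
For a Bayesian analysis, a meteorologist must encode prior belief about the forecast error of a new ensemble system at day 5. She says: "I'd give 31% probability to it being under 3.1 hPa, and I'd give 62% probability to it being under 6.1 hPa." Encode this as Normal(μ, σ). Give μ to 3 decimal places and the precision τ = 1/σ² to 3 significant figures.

μ = 4.956, τ = 0.0713

For Normal(μ,σ), the p-quantile is μ + z_p·σ. Here z_{0.31} = -0.4959, z_{0.62} = 0.3055.
So 3.1 = μ − 0.4959σ and 6.1 = μ + 0.3055σ.
Subtracting: σ = (6.1 − 3.1)/(0.3055 − (-0.4959)) = 3.744.
Then μ = 3.1 − (-0.4959)·3.744 = 4.956.
Precision τ = 1/σ² = 1/3.744² = 0.0713.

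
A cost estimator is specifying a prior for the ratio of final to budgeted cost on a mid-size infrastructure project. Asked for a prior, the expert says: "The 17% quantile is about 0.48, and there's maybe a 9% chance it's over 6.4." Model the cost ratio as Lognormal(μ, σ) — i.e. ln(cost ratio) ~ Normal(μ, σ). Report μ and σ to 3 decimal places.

μ ≈ 0.343, σ ≈ 1.129

If T ~ Lognormal(μ,σ) then ln T ~ Normal(μ,σ), so the p-quantile of ln T is μ + z_p·σ.
ln(0.48) = -0.734 and ln(6.4) = 1.856; z_{0.17} = -0.9542, z_{0.91} = 1.341.
σ = (1.856 − -0.734)/(1.341 − (-0.9542)) = 1.129.
μ = -0.734 − (-0.9542)·1.129 = 0.343.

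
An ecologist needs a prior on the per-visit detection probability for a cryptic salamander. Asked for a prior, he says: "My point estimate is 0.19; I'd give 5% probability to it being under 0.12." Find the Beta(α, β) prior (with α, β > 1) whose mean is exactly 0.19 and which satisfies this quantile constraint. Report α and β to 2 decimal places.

α ≈ 13.84, β ≈ 58.99

With mean 0.19 fixed, write α = 0.19s, β = 0.81s where s = α+β.
Need P(θ < 0.12) = 0.05 under Beta(0.19s, 0.81s). Normal approximation: (q−m)/√(m(1−m)/s) ≈ z_{0.05} = -1.64, so s ≈ 0.19·0.81·(-1.64)²/(0.12−0.19)² = 85.0.
At s = 85.0: P(θ<0.12) ≈ 0.037. Adjusting to match 0.05 gives s ≈ 72.82.
So α = 0.19·72.82 ≈ 13.84, β = 0.81·72.82 ≈ 58.99.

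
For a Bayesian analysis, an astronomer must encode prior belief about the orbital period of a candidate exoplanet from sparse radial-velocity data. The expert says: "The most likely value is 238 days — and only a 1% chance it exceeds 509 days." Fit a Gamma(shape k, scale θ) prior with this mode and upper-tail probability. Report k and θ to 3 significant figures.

Gamma(k,θ) with k>1 has mode (k−1)θ, so θ = 238/(k−1).
Need P(X < 509) = 0.99 with θ tied to k this way. Start at k = 2, θ = 238: P(X<509) ≈ 0.630.
Too low — raise k to concentrate. Iterating converges to k ≈ 9.39.
Then θ = 238/(9.39−1) ≈ 28.4.

k ≈ 9.39, θ ≈ 28.4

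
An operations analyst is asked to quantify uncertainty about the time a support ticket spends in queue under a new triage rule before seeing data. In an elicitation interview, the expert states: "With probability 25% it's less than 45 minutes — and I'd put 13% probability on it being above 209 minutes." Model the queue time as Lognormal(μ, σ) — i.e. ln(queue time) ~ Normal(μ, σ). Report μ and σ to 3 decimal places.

If T ~ Lognormal(μ,σ) then ln T ~ Normal(μ,σ), so the p-quantile of ln T is μ + z_p·σ.
ln(45) = 3.807 and ln(209) = 5.342; z_{0.25} = -0.6745, z_{0.87} = 1.126.
σ = (5.342 − 3.807)/(1.126 − (-0.6745)) = 0.853.
μ = 3.807 − (-0.6745)·0.853 = 4.382.

μ ≈ 4.382, σ ≈ 0.853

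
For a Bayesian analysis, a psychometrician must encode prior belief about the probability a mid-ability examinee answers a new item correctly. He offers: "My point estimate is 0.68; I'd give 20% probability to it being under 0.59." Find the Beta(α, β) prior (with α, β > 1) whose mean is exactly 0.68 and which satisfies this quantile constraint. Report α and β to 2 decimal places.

With mean 0.68 fixed, write α = 0.68s, β = 0.32s where s = α+β.
Need P(θ < 0.59) = 0.2 under Beta(0.68s, 0.32s). Normal approximation: (q−m)/√(m(1−m)/s) ≈ z_{0.2} = -0.842, so s ≈ 0.68·0.32·(-0.842)²/(0.59−0.68)² = 19.0.
At s = 19.0: P(θ<0.59) ≈ 0.195. Adjusting to match 0.2 gives s ≈ 18.22.
So α = 0.68·18.22 ≈ 12.39, β = 0.32·18.22 ≈ 5.83.

α ≈ 12.39, β ≈ 5.83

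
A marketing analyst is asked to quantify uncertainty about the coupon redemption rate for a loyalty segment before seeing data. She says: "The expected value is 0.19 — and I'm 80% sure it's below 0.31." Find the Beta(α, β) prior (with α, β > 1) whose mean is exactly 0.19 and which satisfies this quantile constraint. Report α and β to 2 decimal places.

α ≈ 1.10, β ≈ 4.67

With mean 0.19 fixed, write α = 0.19s, β = 0.81s where s = α+β.
Need P(θ < 0.31) = 0.8 under Beta(0.19s, 0.81s). Normal approximation: (q−m)/√(m(1−m)/s) ≈ z_{0.8} = 0.842, so s ≈ 0.19·0.81·(0.842)²/(0.31−0.19)² = 7.6.
At s = 7.6: P(θ<0.31) ≈ 0.819. Adjusting to match 0.8 gives s ≈ 5.76.
So α = 0.19·5.76 ≈ 1.10, β = 0.81·5.76 ≈ 4.67.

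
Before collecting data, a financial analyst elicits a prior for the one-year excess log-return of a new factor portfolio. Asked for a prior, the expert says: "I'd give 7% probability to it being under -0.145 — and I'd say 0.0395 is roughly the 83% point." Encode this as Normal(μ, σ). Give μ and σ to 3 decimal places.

For Normal(μ,σ), the p-quantile is μ + z_p·σ. Here z_{0.07} = -1.476, z_{0.83} = 0.9542.
So -0.145 = μ − 1.476σ and 0.0395 = μ + 0.9542σ.
Subtracting: σ = (0.0395 − -0.145)/(0.9542 − (-1.476)) = 0.076.
Then μ = -0.145 − (-1.476)·0.076 = -0.033.

μ = -0.033, σ = 0.076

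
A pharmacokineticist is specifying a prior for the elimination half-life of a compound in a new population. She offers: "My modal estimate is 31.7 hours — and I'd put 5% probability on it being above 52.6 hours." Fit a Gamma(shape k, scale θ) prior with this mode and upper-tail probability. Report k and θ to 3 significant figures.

k ≈ 11.9, θ ≈ 2.91

Gamma(k,θ) with k>1 has mode (k−1)θ, so θ = 31.7/(k−1).
Need P(X < 52.6) = 0.95 with θ tied to k this way. Start at k = 2, θ = 31.7: P(X<52.6) ≈ 0.494.
Too low — raise k to concentrate. Iterating converges to k ≈ 11.9.
Then θ = 31.7/(11.9−1) ≈ 2.91.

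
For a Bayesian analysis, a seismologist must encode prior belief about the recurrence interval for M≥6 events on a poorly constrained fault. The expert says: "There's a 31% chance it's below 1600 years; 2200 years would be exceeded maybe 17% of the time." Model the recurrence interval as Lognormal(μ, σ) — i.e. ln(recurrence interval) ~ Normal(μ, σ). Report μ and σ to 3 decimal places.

If T ~ Lognormal(μ,σ) then ln T ~ Normal(μ,σ), so the p-quantile of ln T is μ + z_p·σ.
ln(1600) = 7.378 and ln(2200) = 7.696; z_{0.31} = -0.4959, z_{0.83} = 0.9542.
σ = (7.696 − 7.378)/(0.9542 − (-0.4959)) = 0.220.
μ = 7.378 − (-0.4959)·0.220 = 7.487.

μ ≈ 7.487, σ ≈ 0.220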